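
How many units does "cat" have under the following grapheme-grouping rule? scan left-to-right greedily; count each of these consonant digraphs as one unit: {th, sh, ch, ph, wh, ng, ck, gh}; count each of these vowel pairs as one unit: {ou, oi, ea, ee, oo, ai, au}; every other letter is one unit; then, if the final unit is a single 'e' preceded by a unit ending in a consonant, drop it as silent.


Word: "cat" (3 letters)
Left-to-right scan:
  1. 'c' (letter)
  2. 'a' (letter)
  3. 't' (letter)
Units from scan: 3
Sound units = 3 units


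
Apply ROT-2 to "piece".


Word: "piece"
Shift: 2
Each letter → (letter + shift) mod 26:
  'p' (15) + 2 = 17 → 'r'
  'i' (8) + 2 = 10 → 'k'
  'e' (4) + 2 = 6 → 'g'
  'c' (2) + 2 = 4 → 'e'
  'e' (4) + 2 = 6 → 'g'
Result = "rkgeg"


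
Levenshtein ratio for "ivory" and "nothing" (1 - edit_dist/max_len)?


Word 1: "ivory" (length 5)
Word 2: "nothing" (length 7)
One optimal edit sequence:
  1. insert 'n'  (+1)
  2. insert 'o'  (+1)
  3. substitute 'i' -> 't'  (+1)
  4. substitute 'v' -> 'h'  (+1)
  5. substitute 'o' -> 'i'  (+1)
  6. substitute 'r' -> 'n'  (+1)
  7. substitute 'y' -> 'g'  (+1)
Edit distance = 7
Max length = max(5, 7) = 7
Similarity = 1 - 7/7
= 0.0000


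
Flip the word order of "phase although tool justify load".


Original: "phase although tool justify load"
Words (1..n): phase | although | tool | justify | load
Reversed (n..1): load | justify | tool | although | phase
Result = "load justify tool although phase"


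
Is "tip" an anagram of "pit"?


Word 1: "pit" → sorted: ipt
Word 2: "tip" → sorted: ipt
Same letters? ipt == ipt
Anagram = Yes


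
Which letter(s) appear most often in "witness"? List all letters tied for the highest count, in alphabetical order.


Word: "witness"
Letter counts:
  'e': 1
  'i': 1
  'n': 1
  's': 2
  't': 1
  'w': 1
Maximum count = 2
Most frequent = 's' (2 times each)


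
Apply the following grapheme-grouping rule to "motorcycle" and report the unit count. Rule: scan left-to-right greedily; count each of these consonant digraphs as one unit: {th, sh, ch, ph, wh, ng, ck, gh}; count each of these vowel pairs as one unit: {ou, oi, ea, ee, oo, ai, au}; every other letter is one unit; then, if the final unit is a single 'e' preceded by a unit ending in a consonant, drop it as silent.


Word: "motorcycle" (10 letters)
Left-to-right scan:
  [1] 'm' (letter)
  [2] 'o' (letter)
  [3] 't' (letter)
  [4] 'o' (letter)
  [5] 'r' (letter)
  [6] 'c' (letter)
  [7] 'y' (letter)
  [8] 'c' (letter)
  [9] 'l' (letter)
  [10] 'e' (letter)
Units from scan: 10
Final unit is 'e' after a consonant -> drop as silent (-1)
Sound units = 9 units


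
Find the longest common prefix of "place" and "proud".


Word 1: "place"
Word 2: "proud"
Comparing from start:
  Pos 0: 'p' == 'p'
  Pos 1: 'l' != 'r' (stop)
LCP = "p" (length 1)


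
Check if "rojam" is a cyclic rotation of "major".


Word: "major", Candidate: "rojam"
Method: check if candidate is substring of word+word
"majormajor" contains "rojam"? No
Is rotation = No


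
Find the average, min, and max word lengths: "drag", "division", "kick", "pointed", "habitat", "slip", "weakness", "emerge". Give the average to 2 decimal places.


Lengths: "drag"=4, "division"=8, "kick"=4, "pointed"=7, "habitat"=7, "slip"=4, "weakness"=8, "emerge"=6
Sum = 48, Count = 8
Average = 48/8 = 6.00
= avg=6.00, min=4, max=8


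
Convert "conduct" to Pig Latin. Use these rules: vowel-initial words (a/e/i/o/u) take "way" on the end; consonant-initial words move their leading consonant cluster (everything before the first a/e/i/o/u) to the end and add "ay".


Word: "conduct"
Starts with consonant(s) → move to end, add 'ay'
Consonant cluster: "c"
Pig Latin = "onductcay"


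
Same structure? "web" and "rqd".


Pattern of "web": [0, 1, 2]
Pattern of "rqd": [0, 1, 2]
Patterns match
Same pattern = Yes


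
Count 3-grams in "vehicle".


Word: "vehicle" (length 7)
Number of 3-grams = length - 3 + 1 = 7 - 3 + 1
= 5


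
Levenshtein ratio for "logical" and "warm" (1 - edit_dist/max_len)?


Word 1: "logical" (length 7)
Word 2: "warm" (length 4)
One optimal edit sequence:
  1. delete 'l'  (+1)
  2. delete 'o'  (+1)
  3. delete 'g'  (+1)
  4. substitute 'i' -> 'w'  (+1)
  5. substitute 'c' -> 'a'  (+1)
  6. substitute 'a' -> 'r'  (+1)
  7. substitute 'l' -> 'm'  (+1)
Edit distance = 7
Max length = max(7, 4) = 7
Similarity = 1 - 7/7
= 0.0000


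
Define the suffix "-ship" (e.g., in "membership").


Suffix: -ship
Example: membership = member + -ship
Meaning = state / position


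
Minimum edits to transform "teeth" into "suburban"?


Word 1: "teeth" (length 5)
Word 2: "suburban" (length 8)
One optimal edit sequence (insert/delete/substitute each cost 1):
  1. insert 's'  (+1)
  2. insert 'u'  (+1)
  3. insert 'b'  (+1)
  4. substitute 't' -> 'u'  (+1)
  5. substitute 'e' -> 'r'  (+1)
  6. substitute 'e' -> 'b'  (+1)
  7. substitute 't' -> 'a'  (+1)
  8. substitute 'h' -> 'n'  (+1)
Total edit operations: 8
Edit distance = 8


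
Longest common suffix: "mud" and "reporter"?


Word 1: "mud"
Word 2: "reporter"
Comparing from end:
  Pos -1: 'd' != 'r' (stop)
LCS = "" (length 0)


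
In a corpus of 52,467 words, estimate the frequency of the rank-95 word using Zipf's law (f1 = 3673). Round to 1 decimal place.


Zipf's law: f(r) = f(1) / r
f(1) = 3673
f(95) = 3673 / 95
= 38.7 occurrences


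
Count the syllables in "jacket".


Word: "jacket"
Syllable breakdown: jack / et
Counting: 2 parts
= 2 syllables


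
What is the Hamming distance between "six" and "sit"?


Comparing character by character (same length = 3):
  Pos 0: 's' vs 's' =
  Pos 1: 'i' vs 'i' =
  Pos 2: 'x' vs 't' !=
Hamming distance = 1


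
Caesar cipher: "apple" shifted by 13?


Word: "apple"
Shift: 13
Each letter → (letter + shift) mod 26:
  'a' (0) + 13 = 13 → 'n'
  'p' (15) + 13 = 2 → 'c'
  'p' (15) + 13 = 2 → 'c'
  'l' (11) + 13 = 24 → 'y'
  'e' (4) + 13 = 17 → 'r'
Result = "nccyr"


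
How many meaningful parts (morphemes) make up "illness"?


Word: "illness"
Morphemes: ill | -ness
Each morpheme carries meaning
= 2 morphemes


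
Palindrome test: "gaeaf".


Word: "gaeaf"
Reversed: "faeag"
Forward == Backward? gaeaf != faeag
Palindrome = No


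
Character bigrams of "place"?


Word: "place" (length 5)
Number of bigrams = 5 - 2 + 1 = 4
  Position 0: "pl"
  Position 1: "la"
  Position 2: "ac"
  Position 3: "ce"
Bigrams = "pl", "la", "ac", "ce"


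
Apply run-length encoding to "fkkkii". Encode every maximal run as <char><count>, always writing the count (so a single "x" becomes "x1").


String: "fkkkii"
Scanning for consecutive runs:
  'f' x 1
  'k' x 3
  'i' x 2
RLE = "f1k3i2"


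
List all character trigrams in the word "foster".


Word: "foster" (length 6)
Number of trigrams = 6 - 3 + 1 = 4
  Position 0: "fos"
  Position 1: "ost"
  Position 2: "ste"
  Position 3: "ter"
Trigrams = "fos", "ost", "ste", "ter"


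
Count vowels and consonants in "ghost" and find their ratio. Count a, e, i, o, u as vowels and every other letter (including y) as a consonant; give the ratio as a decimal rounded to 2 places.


Word: "ghost"
Vowels (a,e,i,o,u): 1
Consonants: 4
Ratio = 1/4
= 0.25


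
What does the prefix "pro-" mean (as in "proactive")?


Prefix: pro-
As in: proactive -> pro- + active
Meaning = forward / in favor of


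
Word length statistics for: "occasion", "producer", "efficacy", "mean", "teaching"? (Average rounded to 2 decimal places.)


Lengths: "occasion"=8, "producer"=8, "efficacy"=8, "mean"=4, "teaching"=8
Sum = 36, Count = 5
Average = 36/5 = 7.20
= avg=7.20, min=4, max=8


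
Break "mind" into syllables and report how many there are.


Word: "mind"
Syllable breakdown: mind
Counting: 1 part
= 1 syllable


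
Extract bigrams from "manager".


Word: "manager" (length 7)
Number of bigrams = 7 - 2 + 1 = 6
  Position 0: "ma"
  Position 1: "an"
  Position 2: "na"
  Position 3: "ag"
  Position 4: "ge"
  Position 5: "er"
Bigrams = "ma", "an", "na", "ag", "ge", "er"


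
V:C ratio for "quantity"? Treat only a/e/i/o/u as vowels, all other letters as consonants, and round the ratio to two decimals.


Word: "quantity"
Vowels (a,e,i,o,u): 3
Consonants: 5
Ratio = 3/5
= 0.60


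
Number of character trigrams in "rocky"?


Word: "rocky" (length 5)
Number of 3-grams = length - 3 + 1 = 5 - 3 + 1
= 3


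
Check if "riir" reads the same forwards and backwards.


Word: "riir"
Reversed: "riir"
Forward == Backward? riir == riir
Palindrome = Yes


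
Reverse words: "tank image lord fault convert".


Original: "tank image lord fault convert"
Words (1..n): tank | image | lord | fault | convert
Reversed (n..1): convert | fault | lord | image | tank
Result = "convert fault lord image tank"


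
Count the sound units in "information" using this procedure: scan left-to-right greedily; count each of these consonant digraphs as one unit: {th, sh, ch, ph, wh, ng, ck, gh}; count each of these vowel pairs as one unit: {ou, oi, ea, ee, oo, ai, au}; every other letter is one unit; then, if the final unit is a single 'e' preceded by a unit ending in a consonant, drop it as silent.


Word: "information" (11 letters)
Left-to-right scan:
  (1) 'i' (letter)
  (2) 'n' (letter)
  (3) 'f' (letter)
  (4) 'o' (letter)
  (5) 'r' (letter)
  (6) 'm' (letter)
  (7) 'a' (letter)
  (8) 't' (letter)
  (9) 'i' (letter)
  (10) 'o' (letter)
  (11) 'n' (letter)
Units from scan: 11
Sound units = 11 units


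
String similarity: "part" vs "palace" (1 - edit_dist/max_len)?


Word 1: "part" (length 4)
Word 2: "palace" (length 6)
One optimal edit sequence:
  1. keep 'p'
  2. insert 'a'  (+1)
  3. insert 'l'  (+1)
  4. keep 'a'
  5. substitute 'r' -> 'c'  (+1)
  6. substitute 't' -> 'e'  (+1)
Edit distance = 4
Max length = max(4, 6) = 6
Similarity = 1 - 4/6
= 0.3333


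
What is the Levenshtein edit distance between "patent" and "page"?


Word 1: "patent" (length 6)
Word 2: "page" (length 4)
One optimal edit sequence (insert/delete/substitute each cost 1):
  1. keep 'p'
  2. keep 'a'
  3. substitute 't' -> 'g'  (+1)
  4. keep 'e'
  5. delete 'n'  (+1)
  6. delete 't'  (+1)
Total edit operations: 3
Edit distance = 3


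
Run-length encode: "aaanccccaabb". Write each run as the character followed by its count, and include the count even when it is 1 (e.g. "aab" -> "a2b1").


String: "aaanccccaabb"
Scanning for consecutive runs:
  'a' x 3
  'n' x 1
  'c' x 4
  'a' x 2
  'b' x 2
RLE = "a3n1c4a2b2"


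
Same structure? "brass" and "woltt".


Pattern of "brass": [0, 1, 2, 3, 3]
Pattern of "woltt": [0, 1, 2, 3, 3]
Patterns match
Same pattern = Yes


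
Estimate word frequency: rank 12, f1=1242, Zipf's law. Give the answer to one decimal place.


Zipf's law: f(r) = f(1) / r
f(1) = 1242
f(12) = 1242 / 12
= 103.5 occurrences


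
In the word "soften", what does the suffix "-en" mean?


Suffix: -en
Example: soften = soft + -en
Meaning = to make / become


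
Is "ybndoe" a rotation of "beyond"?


Word: "beyond", Candidate: "ybndoe"
Method: check if candidate is substring of word+word
"beyondbeyond" contains "ybndoe"? No
Is rotation = No


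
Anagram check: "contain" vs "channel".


Word 1: "contain" → sorted: acinnot
Word 2: "channel" → sorted: acehlnn
Same letters? acinnot != acehlnn
Anagram = No


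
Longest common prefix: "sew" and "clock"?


Word 1: "sew"
Word 2: "clock"
Comparing from start:
  Pos 0: 's' != 'c' (stop)
LCP = "" (length 0)


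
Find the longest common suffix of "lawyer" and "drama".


Word 1: "lawyer"
Word 2: "drama"
Comparing from end:
  Pos -1: 'r' != 'a' (stop)
LCS = "" (length 0)


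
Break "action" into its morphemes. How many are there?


Word: "action"
Morphemes: act + -ion
Each morpheme carries meaning
= 2 morphemes


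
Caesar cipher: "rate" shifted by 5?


Word: "rate"
Shift: 5
Each letter → (letter + shift) mod 26:
  'r' (17) + 5 = 22 → 'w'
  'a' (0) + 5 = 5 → 'f'
  't' (19) + 5 = 24 → 'y'
  'e' (4) + 5 = 9 → 'j'
Result = "wfyj"


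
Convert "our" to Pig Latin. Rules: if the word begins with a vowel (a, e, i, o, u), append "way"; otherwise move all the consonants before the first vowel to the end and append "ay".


Word: "our"
Starts with vowel → add 'way'
Pig Latin = "ourway"


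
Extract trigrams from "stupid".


Word: "stupid" (length 6)
Number of trigrams = 6 - 3 + 1 = 4
  Position 0: "stu"
  Position 1: "tup"
  Position 2: "upi"
  Position 3: "pid"
Trigrams = "stu", "tup", "upi", "pid"


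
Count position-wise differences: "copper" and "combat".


Comparing character by character (same length = 6):
  Pos 0: 'c' vs 'c' =
  Pos 1: 'o' vs 'o' =
  Pos 2: 'p' vs 'm' !=
  Pos 3: 'p' vs 'b' !=
  Pos 4: 'e' vs 'a' !=
  Pos 5: 'r' vs 't' !=
Hamming distance = 4


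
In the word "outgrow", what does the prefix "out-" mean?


Prefix: out-
Example: outgrow (out- + grow)
Meaning = surpass


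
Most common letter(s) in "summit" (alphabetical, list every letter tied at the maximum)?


Word: "summit"
Letter counts:
  'i': 1
  'm': 2
  's': 1
  't': 1
  'u': 1
Maximum count = 2
Most frequent = 'm' (2 times each)


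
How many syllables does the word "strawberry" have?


Word: "strawberry"
Syllable breakdown: straw-ber-ry
Counting: 3 parts
= 3 syllables


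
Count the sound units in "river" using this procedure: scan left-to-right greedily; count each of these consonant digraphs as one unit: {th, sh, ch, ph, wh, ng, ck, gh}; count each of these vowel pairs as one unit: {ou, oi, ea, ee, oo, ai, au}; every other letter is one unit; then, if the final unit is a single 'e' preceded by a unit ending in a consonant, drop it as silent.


Word: "river" (5 letters)
Left-to-right scan:
  (1) 'r' (letter)
  (2) 'i' (letter)
  (3) 'v' (letter)
  (4) 'e' (letter)
  (5) 'r' (letter)
Units from scan: 5
Sound units = 5 units


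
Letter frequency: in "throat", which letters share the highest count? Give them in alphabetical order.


Word: "throat"
Letter counts:
  'a': 1
  'h': 1
  'o': 1
  'r': 1
  't': 2
Maximum count = 2
Most frequent = 't' (2 times each)


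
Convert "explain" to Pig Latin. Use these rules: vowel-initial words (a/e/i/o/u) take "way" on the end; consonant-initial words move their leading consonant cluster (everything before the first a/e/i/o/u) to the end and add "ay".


Word: "explain"
Starts with vowel → add 'way'
Pig Latin = "explainway"


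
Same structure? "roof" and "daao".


Pattern of "roof": [0, 1, 1, 2]
Pattern of "daao": [0, 1, 1, 2]
Patterns match
Same pattern = Yes


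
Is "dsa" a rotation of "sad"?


Word: "sad", Candidate: "dsa"
Method: check if candidate is substring of word+word
"sadsad" contains "dsa"? Yes
Is rotation = Yes


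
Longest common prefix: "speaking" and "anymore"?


Word 1: "speaking"
Word 2: "anymore"
Comparing from start:
  Pos 0: 's' != 'a' (stop)
LCP = "" (length 0)


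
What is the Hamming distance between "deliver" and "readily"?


Comparing character by character (same length = 7):
  Pos 0: 'd' vs 'r' !=
  Pos 1: 'e' vs 'e' =
  Pos 2: 'l' vs 'a' !=
  Pos 3: 'i' vs 'd' !=
  Pos 4: 'v' vs 'i' !=
  Pos 5: 'e' vs 'l' !=
  Pos 6: 'r' vs 'y' !=
Hamming distance = 6


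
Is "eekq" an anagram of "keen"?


Word 1: "keen" → sorted: eekn
Word 2: "eekq" → sorted: eekq
Same letters? eekn != eekq
Anagram = No


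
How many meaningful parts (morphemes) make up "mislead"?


Word: "mislead"
Morphemes: mis- / lead
Each morpheme carries meaning
= 2 morphemes


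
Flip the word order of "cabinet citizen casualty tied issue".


Original: "cabinet citizen casualty tied issue"
Words (1..n): cabinet | citizen | casualty | tied | issue
Reversed (n..1): issue | tied | casualty | citizen | cabinet
Result = "issue tied casualty citizen cabinet"


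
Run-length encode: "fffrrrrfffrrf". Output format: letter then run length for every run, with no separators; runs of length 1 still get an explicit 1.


String: "fffrrrrfffrrf"
Scanning for consecutive runs:
  'f' x 3
  'r' x 4
  'f' x 3
  'r' x 2
  'f' x 1
RLE = "f3r4f3r2f1"


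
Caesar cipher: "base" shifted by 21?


Word: "base"
Shift: 21
Each letter → (letter + shift) mod 26:
  'b' (1) + 21 = 22 → 'w'
  'a' (0) + 21 = 21 → 'v'
  's' (18) + 21 = 13 → 'n'
  'e' (4) + 21 = 25 → 'z'
Result = "wvnz"


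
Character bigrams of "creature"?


Word: "creature" (length 8)
Number of bigrams = 8 - 2 + 1 = 7
  Position 0: "cr"
  Position 1: "re"
  Position 2: "ea"
  Position 3: "at"
  Position 4: "tu"
  Position 5: "ur"
  Position 6: "re"
Bigrams = "cr", "re", "ea", "at", "tu", "ur", "re"


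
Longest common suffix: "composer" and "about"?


Word 1: "composer"
Word 2: "about"
Comparing from end:
  Pos -1: 'r' != 't' (stop)
LCS = "" (length 0)


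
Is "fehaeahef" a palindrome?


Word: "fehaeahef"
Reversed: "fehaeahef"
Forward == Backward? fehaeahef == fehaeahef
Palindrome = Yes


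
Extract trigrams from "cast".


Word: "cast" (length 4)
Number of trigrams = 4 - 3 + 1 = 2
  Position 0: "cas"
  Position 1: "ast"
Trigrams = "cas", "ast"


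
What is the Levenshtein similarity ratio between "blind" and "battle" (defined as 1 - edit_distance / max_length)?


Word 1: "blind" (length 5)
Word 2: "battle" (length 6)
One optimal edit sequence:
  1. keep 'b'
  2. insert 'a'  (+1)
  3. substitute 'l' -> 't'  (+1)
  4. substitute 'i' -> 't'  (+1)
  5. substitute 'n' -> 'l'  (+1)
  6. substitute 'd' -> 'e'  (+1)
Edit distance = 5
Max length = max(5, 6) = 6
Similarity = 1 - 5/6
= 0.1667


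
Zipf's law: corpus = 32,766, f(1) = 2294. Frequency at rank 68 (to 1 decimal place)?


Zipf's law: f(r) = f(1) / r
f(1) = 2294
f(68) = 2294 / 68
= 33.7 occurrences


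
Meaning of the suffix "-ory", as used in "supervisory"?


Suffix: -ory
As in: supervisory -> supervise + -ory, with a spelling change
Meaning = relating to / place for


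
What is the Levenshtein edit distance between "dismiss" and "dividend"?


Word 1: "dismiss" (length 7)
Word 2: "dividend" (length 8)
One optimal edit sequence (insert/delete/substitute each cost 1):
  1. keep 'd'
  2. keep 'i'
  3. insert 'v'  (+1)
  4. substitute 's' -> 'i'  (+1)
  5. substitute 'm' -> 'd'  (+1)
  6. substitute 'i' -> 'e'  (+1)
  7. substitute 's' -> 'n'  (+1)
  8. substitute 's' -> 'd'  (+1)
Total edit operations: 6
Edit distance = 6


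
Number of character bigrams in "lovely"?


Word: "lovely" (length 6)
Number of 2-grams = length - 2 + 1 = 6 - 2 + 1
= 5


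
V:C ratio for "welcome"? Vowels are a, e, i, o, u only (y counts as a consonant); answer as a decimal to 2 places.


Word: "welcome"
Vowels (a,e,i,o,u): 3
Consonants: 4
Ratio = 3/4
= 0.75


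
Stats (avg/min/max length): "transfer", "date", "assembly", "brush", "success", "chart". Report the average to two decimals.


Lengths: "transfer"=8, "date"=4, "assembly"=8, "brush"=5, "success"=7, "chart"=5
Sum = 37, Count = 6
Average = 37/6 = 6.17
= avg=6.17, min=4, max=8


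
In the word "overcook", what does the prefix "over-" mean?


Prefix: over-
As in: overcook -> over- + cook
Meaning = excessive


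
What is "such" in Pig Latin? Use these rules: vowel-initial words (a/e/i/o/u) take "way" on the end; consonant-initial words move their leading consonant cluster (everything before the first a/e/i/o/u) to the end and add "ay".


Word: "such"
Starts with consonant(s) → move to end, add 'ay'
Consonant cluster: "s"
Pig Latin = "uchsay"


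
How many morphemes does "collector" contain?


Word: "collector"
Morphemes: collect | -or
Each morpheme carries meaning
= 2 morphemes


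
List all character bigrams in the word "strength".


Word: "strength" (length 8)
Number of bigrams = 8 - 2 + 1 = 7
  Position 0: "st"
  Position 1: "tr"
  Position 2: "re"
  Position 3: "en"
  Position 4: "ng"
  Position 5: "gt"
  Position 6: "th"
Bigrams = "st", "tr", "re", "en", "ng", "gt", "th"


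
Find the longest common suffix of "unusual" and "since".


Word 1: "unusual"
Word 2: "since"
Comparing from end:
  Pos -1: 'l' != 'e' (stop)
LCS = "" (length 0)


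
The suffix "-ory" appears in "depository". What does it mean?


Suffix: -ory
Example: depository (deposit + -ory)
Meaning = relating to / place for


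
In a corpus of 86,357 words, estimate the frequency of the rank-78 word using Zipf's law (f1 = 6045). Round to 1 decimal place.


Zipf's law: f(r) = f(1) / r
f(1) = 6045
f(78) = 6045 / 78
= 77.5 occurrences


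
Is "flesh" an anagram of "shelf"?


Word 1: "shelf" → sorted: efhls
Word 2: "flesh" → sorted: efhls
Same letters? efhls == efhls
Anagram = Yes


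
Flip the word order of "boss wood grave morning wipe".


Original: "boss wood grave morning wipe"
Words (1..n): boss | wood | grave | morning | wipe
Reversed (n..1): wipe | morning | grave | wood | boss
Result = "wipe morning grave wood boss"


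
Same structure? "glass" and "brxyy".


Pattern of "glass": [0, 1, 2, 3, 3]
Pattern of "brxyy": [0, 1, 2, 3, 3]
Patterns match
Same pattern = Yes


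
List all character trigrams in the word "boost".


Word: "boost" (length 5)
Number of trigrams = 5 - 3 + 1 = 3
  Position 0: "boo"
  Position 1: "oos"
  Position 2: "ost"
Trigrams = "boo", "oos", "ost"


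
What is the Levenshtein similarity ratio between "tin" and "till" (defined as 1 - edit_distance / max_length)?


Word 1: "tin" (length 3)
Word 2: "till" (length 4)
One optimal edit sequence:
  1. keep 't'
  2. keep 'i'
  3. insert 'l'  (+1)
  4. substitute 'n' -> 'l'  (+1)
Edit distance = 2
Max length = max(3, 4) = 4
Similarity = 1 - 2/4
= 0.5000


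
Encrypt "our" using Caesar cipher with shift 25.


Word: "our"
Shift: 25
Each letter → (letter + shift) mod 26:
  'o' (14) + 25 = 13 → 'n'
  'u' (20) + 25 = 19 → 't'
  'r' (17) + 25 = 16 → 'q'
Result = "ntq"


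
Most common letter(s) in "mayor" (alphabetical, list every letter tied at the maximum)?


Word: "mayor"
Letter counts:
  'a': 1
  'm': 1
  'o': 1
  'r': 1
  'y': 1
Maximum count = 1
Most frequent = 'a', 'm', 'o', 'r', 'y' (1 time each)


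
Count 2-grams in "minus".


Word: "minus" (length 5)
Number of 2-grams = length - 2 + 1 = 5 - 2 + 1
= 4


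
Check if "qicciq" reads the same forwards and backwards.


Word: "qicciq"
Reversed: "qicciq"
Forward == Backward? qicciq == qicciq
Palindrome = Yes


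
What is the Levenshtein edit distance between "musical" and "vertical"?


Word 1: "musical" (length 7)
Word 2: "vertical" (length 8)
One optimal edit sequence (insert/delete/substitute each cost 1):
  1. insert 'v'  (+1)
  2. substitute 'm' -> 'e'  (+1)
  3. substitute 'u' -> 'r'  (+1)
  4. substitute 's' -> 't'  (+1)
  5. keep 'i'
  6. keep 'c'
  7. keep 'a'
  8. keep 'l'
Total edit operations: 4
Edit distance = 4


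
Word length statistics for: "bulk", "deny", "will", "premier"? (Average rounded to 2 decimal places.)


Lengths: "bulk"=4, "deny"=4, "will"=4, "premier"=7
Sum = 19, Count = 4
Average = 19/4 = 4.75
= avg=4.75, min=4, max=7


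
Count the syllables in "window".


Word: "window"
Syllable breakdown: win / dow
Counting: 2 parts
= 2 syllables


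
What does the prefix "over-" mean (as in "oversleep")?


Prefix: over-
Example: oversleep = over- + sleep
Meaning = excessive


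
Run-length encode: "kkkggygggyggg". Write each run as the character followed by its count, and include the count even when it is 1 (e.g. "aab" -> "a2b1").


String: "kkkggygggyggg"
Scanning for consecutive runs:
  'k' x 3
  'g' x 2
  'y' x 1
  'g' x 3
  'y' x 1
  'g' x 3
RLE = "k3g2y1g3y1g3"


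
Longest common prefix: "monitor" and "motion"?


Word 1: "monitor"
Word 2: "motion"
Comparing from start:
  Pos 0: 'm' == 'm'
  Pos 1: 'o' == 'o'
  Pos 2: 'n' != 't' (stop)
LCP = "mo" (length 2)


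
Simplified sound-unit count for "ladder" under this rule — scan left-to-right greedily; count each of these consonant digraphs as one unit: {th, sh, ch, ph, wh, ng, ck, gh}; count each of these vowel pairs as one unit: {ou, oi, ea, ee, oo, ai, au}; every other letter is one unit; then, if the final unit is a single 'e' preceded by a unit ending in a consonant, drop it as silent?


Word: "ladder" (6 letters)
Left-to-right scan:
  (1) 'l' (letter)
  (2) 'a' (letter)
  (3) 'd' (letter)
  (4) 'd' (letter)
  (5) 'e' (letter)
  (6) 'r' (letter)
Units from scan: 6
Sound units = 6 units


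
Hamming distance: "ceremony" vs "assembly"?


Comparing character by character (same length = 8):
  Pos 0: 'c' vs 'a' !=
  Pos 1: 'e' vs 's' !=
  Pos 2: 'r' vs 's' !=
  Pos 3: 'e' vs 'e' =
  Pos 4: 'm' vs 'm' =
  Pos 5: 'o' vs 'b' !=
  Pos 6: 'n' vs 'l' !=
  Pos 7: 'y' vs 'y' =
Hamming distance = 5


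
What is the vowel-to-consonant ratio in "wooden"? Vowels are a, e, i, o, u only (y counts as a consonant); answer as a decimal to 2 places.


Word: "wooden"
Vowels (a,e,i,o,u): 3
Consonants: 3
Ratio = 3/3
= 1.00


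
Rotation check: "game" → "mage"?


Word: "game", Candidate: "mage"
Method: check if candidate is substring of word+word
"gamegame" contains "mage"? No
Is rotation = No


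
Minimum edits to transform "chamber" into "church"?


Word 1: "chamber" (length 7)
Word 2: "church" (length 6)
One optimal edit sequence (insert/delete/substitute each cost 1):
  1. keep 'c'
  2. keep 'h'
  3. delete 'a'  (+1)
  4. substitute 'm' -> 'u'  (+1)
  5. substitute 'b' -> 'r'  (+1)
  6. substitute 'e' -> 'c'  (+1)
  7. substitute 'r' -> 'h'  (+1)
Total edit operations: 5
Edit distance = 5


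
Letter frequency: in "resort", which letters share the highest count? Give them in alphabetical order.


Word: "resort"
Letter counts:
  'e': 1
  'o': 1
  'r': 2
  's': 1
  't': 1
Maximum count = 2
Most frequent = 'r' (2 times each)


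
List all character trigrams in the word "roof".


Word: "roof" (length 4)
Number of trigrams = 4 - 3 + 1 = 2
  Position 0: "roo"
  Position 1: "oof"
Trigrams = "roo", "oof"


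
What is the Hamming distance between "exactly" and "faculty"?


Comparing character by character (same length = 7):
  Pos 0: 'e' vs 'f' !=
  Pos 1: 'x' vs 'a' !=
  Pos 2: 'a' vs 'c' !=
  Pos 3: 'c' vs 'u' !=
  Pos 4: 't' vs 'l' !=
  Pos 5: 'l' vs 't' !=
  Pos 6: 'y' vs 'y' =
Hamming distance = 6


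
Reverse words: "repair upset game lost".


Original: "repair upset game lost"
Words (1..n): repair | upset | game | lost
Reversed (n..1): lost | game | upset | repair
Result = "lost game upset repair"


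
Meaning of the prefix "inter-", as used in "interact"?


Prefix: inter-
Example: interact = inter- + act
Meaning = between


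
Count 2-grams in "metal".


Word: "metal" (length 5)
Number of 2-grams = length - 2 + 1 = 5 - 2 + 1
= 4


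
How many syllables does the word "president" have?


Word: "president"
Syllable breakdown: pres / i / dent
Counting: 3 parts
= 3 syllables


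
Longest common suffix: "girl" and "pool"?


Word 1: "girl"
Word 2: "pool"
Comparing from end:
  Pos -1: 'l' == 'l'
  Pos -2: 'r' != 'o' (stop)
LCS = "l" (length 1)


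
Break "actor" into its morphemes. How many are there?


Word: "actor"
Morphemes: act / -or
Each morpheme carries meaning
= 2 morphemes


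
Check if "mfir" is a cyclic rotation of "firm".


Word: "firm", Candidate: "mfir"
Method: check if candidate is substring of word+word
"firmfirm" contains "mfir"? Yes
Is rotation = Yes


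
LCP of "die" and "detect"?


Word 1: "die"
Word 2: "detect"
Comparing from start:
  Pos 0: 'd' == 'd'
  Pos 1: 'i' != 'e' (stop)
LCP = "d" (length 1)


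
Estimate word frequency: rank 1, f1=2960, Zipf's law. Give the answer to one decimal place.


Zipf's law: f(r) = f(1) / r
f(1) = 2960
f(1) = 2960 / 1
= 2960.0 occurrences


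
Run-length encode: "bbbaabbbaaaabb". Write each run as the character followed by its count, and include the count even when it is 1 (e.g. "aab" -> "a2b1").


String: "bbbaabbbaaaabb"
Scanning for consecutive runs:
  'b' x 3
  'a' x 2
  'b' x 3
  'a' x 4
  'b' x 2
RLE = "b3a2b3a4b2"


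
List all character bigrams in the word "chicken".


Word: "chicken" (length 7)
Number of bigrams = 7 - 2 + 1 = 6
  Position 0: "ch"
  Position 1: "hi"
  Position 2: "ic"
  Position 3: "ck"
  Position 4: "ke"
  Position 5: "en"
Bigrams = "ch", "hi", "ic", "ck", "ke", "en"


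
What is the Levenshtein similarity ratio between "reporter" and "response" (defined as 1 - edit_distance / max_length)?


Word 1: "reporter" (length 8)
Word 2: "response" (length 8)
One optimal edit sequence:
  1. keep 'r'
  2. keep 'e'
  3. insert 's'  (+1)
  4. keep 'p'
  5. keep 'o'
  6. substitute 'r' -> 'n'  (+1)
  7. substitute 't' -> 's'  (+1)
  8. keep 'e'
  9. delete 'r'  (+1)
Edit distance = 4
Max length = max(8, 8) = 8
Similarity = 1 - 4/8
= 0.5000


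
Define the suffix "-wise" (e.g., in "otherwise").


Suffix: -wise
Example: otherwise = other + -wise
Meaning = in the manner of


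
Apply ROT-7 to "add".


Word: "add"
Shift: 7
Each letter → (letter + shift) mod 26:
  'a' (0) + 7 = 7 → 'h'
  'd' (3) + 7 = 10 → 'k'
  'd' (3) + 7 = 10 → 'k'
Result = "hkk"


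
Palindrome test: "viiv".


Word: "viiv"
Reversed: "viiv"
Forward == Backward? viiv == viiv
Palindrome = Yes


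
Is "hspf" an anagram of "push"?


Word 1: "push" → sorted: hpsu
Word 2: "hspf" → sorted: fhps
Same letters? hpsu != fhps
Anagram = No


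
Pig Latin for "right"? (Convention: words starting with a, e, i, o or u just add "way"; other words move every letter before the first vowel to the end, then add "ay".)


Word: "right"
Starts with consonant(s) → move to end, add 'ay'
Consonant cluster: "r"
Pig Latin = "ightray"


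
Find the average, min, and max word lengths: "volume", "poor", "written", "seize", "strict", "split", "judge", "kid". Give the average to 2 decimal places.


Lengths: "volume"=6, "poor"=4, "written"=7, "seize"=5, "strict"=6, "split"=5, "judge"=5, "kid"=3
Sum = 41, Count = 8
Average = 41/8 = 5.13
= avg=5.13, min=3, max=7


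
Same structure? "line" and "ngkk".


Pattern of "line": [0, 1, 2, 3]
Pattern of "ngkk": [0, 1, 2, 2]
Patterns do not match
Same pattern = No


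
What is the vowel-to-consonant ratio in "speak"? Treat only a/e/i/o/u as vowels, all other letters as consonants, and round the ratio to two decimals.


Word: "speak"
Vowels (a,e,i,o,u): 2
Consonants: 3
Ratio = 2/3
= 0.67


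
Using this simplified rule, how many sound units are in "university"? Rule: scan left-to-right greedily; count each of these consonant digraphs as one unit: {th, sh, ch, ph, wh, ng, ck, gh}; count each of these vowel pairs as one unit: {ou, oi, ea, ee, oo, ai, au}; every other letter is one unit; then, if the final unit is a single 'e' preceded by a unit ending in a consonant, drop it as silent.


Word: "university" (10 letters)
Left-to-right scan:
  1. 'u' (letter)
  2. 'n' (letter)
  3. 'i' (letter)
  4. 'v' (letter)
  5. 'e' (letter)
  6. 'r' (letter)
  7. 's' (letter)
  8. 'i' (letter)
  9. 't' (letter)
  10. 'y' (letter)
Units from scan: 10
Sound units = 10 units


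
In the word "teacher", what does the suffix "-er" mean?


Suffix: -er
As in: teacher -> teach + -er
Meaning = one who / more


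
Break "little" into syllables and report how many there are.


Word: "little"
Syllable breakdown: lit-tle
Counting: 2 parts
= 2 syllables


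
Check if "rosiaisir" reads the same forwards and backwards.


Word: "rosiaisir"
Reversed: "risiaisor"
Forward == Backward? rosiaisir != risiaisor
Palindrome = No


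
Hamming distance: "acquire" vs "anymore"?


Comparing character by character (same length = 7):
  Pos 0: 'a' vs 'a' =
  Pos 1: 'c' vs 'n' !=
  Pos 2: 'q' vs 'y' !=
  Pos 3: 'u' vs 'm' !=
  Pos 4: 'i' vs 'o' !=
  Pos 5: 'r' vs 'r' =
  Pos 6: 'e' vs 'e' =
Hamming distance = 4


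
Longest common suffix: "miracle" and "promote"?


Word 1: "miracle"
Word 2: "promote"
Comparing from end:
  Pos -1: 'e' == 'e'
  Pos -2: 'l' != 't' (stop)
LCS = "e" (length 1)


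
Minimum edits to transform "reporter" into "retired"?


Word 1: "reporter" (length 8)
Word 2: "retired" (length 7)
One optimal edit sequence (insert/delete/substitute each cost 1):
  1. keep 'r'
  2. keep 'e'
  3. substitute 'p' -> 't'  (+1)
  4. substitute 'o' -> 'i'  (+1)
  5. keep 'r'
  6. delete 't'  (+1)
  7. keep 'e'
  8. substitute 'r' -> 'd'  (+1)
Total edit operations: 4
Edit distance = 4


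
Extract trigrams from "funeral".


Word: "funeral" (length 7)
Number of trigrams = 7 - 3 + 1 = 5
  Position 0: "fun"
  Position 1: "une"
  Position 2: "ner"
  Position 3: "era"
  Position 4: "ral"
Trigrams = "fun", "une", "ner", "era", "ral"


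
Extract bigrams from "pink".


Word: "pink" (length 4)
Number of bigrams = 4 - 2 + 1 = 3
  Position 0: "pi"
  Position 1: "in"
  Position 2: "nk"
Bigrams = "pi", "in", "nk"


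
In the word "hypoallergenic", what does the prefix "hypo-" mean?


Prefix: hypo-
Example: hypoallergenic = hypo- + allergenic
Meaning = under / below normal


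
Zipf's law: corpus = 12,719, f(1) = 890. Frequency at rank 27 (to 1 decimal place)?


Zipf's law: f(r) = f(1) / r
f(1) = 890
f(27) = 890 / 27
= 33.0 occurrences


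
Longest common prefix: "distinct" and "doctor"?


Word 1: "distinct"
Word 2: "doctor"
Comparing from start:
  Pos 0: 'd' == 'd'
  Pos 1: 'i' != 'o' (stop)
LCP = "d" (length 1)


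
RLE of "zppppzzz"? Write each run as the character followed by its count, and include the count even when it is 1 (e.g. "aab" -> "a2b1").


String: "zppppzzz"
Scanning for consecutive runs:
  'z' x 1
  'p' x 4
  'z' x 3
RLE = "z1p4z3"


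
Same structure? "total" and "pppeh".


Pattern of "total": [0, 1, 0, 2, 3]
Pattern of "pppeh": [0, 0, 0, 1, 2]
Patterns do not match
Same pattern = No


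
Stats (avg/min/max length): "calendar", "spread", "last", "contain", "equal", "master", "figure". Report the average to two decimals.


Lengths: "calendar"=8, "spread"=6, "last"=4, "contain"=7, "equal"=5, "master"=6, "figure"=6
Sum = 42, Count = 7
Average = 42/7 = 6.00
= avg=6.00, min=4, max=8


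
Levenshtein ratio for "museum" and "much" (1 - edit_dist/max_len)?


Word 1: "museum" (length 6)
Word 2: "much" (length 4)
One optimal edit sequence:
  1. keep 'm'
  2. keep 'u'
  3. delete 's'  (+1)
  4. delete 'e'  (+1)
  5. substitute 'u' -> 'c'  (+1)
  6. substitute 'm' -> 'h'  (+1)
Edit distance = 4
Max length = max(6, 4) = 6
Similarity = 1 - 4/6
= 0.3333


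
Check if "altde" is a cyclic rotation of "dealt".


Word: "dealt", Candidate: "altde"
Method: check if candidate is substring of word+word
"dealtdealt" contains "altde"? Yes
Is rotation = Yes


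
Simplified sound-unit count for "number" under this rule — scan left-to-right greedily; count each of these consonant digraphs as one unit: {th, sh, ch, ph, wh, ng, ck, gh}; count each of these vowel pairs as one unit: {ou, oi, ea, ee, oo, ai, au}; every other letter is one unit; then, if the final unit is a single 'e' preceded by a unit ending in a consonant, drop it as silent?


Word: "number" (6 letters)
Left-to-right scan:
  [1] 'n' (letter)
  [2] 'u' (letter)
  [3] 'm' (letter)
  [4] 'b' (letter)
  [5] 'e' (letter)
  [6] 'r' (letter)
Units from scan: 6
Sound units = 6 units


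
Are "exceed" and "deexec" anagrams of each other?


Word 1: "exceed" → sorted: cdeeex
Word 2: "deexec" → sorted: cdeeex
Same letters? cdeeex == cdeeex
Anagram = Yes


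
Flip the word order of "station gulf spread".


Original: "station gulf spread"
Words (1..n): station | gulf | spread
Reversed (n..1): spread | gulf | station
Result = "spread gulf station"


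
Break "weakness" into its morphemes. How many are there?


Word: "weakness"
Morphemes: weak | -ness
Each morpheme carries meaning
= 2 morphemes


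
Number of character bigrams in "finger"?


Word: "finger" (length 6)
Number of 2-grams = length - 2 + 1 = 6 - 2 + 1
= 5


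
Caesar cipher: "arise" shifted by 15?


Word: "arise"
Shift: 15
Each letter → (letter + shift) mod 26:
  'a' (0) + 15 = 15 → 'p'
  'r' (17) + 15 = 6 → 'g'
  'i' (8) + 15 = 23 → 'x'
  's' (18) + 15 = 7 → 'h'
  'e' (4) + 15 = 19 → 't'
Result = "pgxht"


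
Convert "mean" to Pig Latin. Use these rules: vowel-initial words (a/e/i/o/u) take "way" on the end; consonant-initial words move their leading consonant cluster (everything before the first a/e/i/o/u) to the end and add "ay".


Word: "mean"
Starts with consonant(s) → move to end, add 'ay'
Consonant cluster: "m"
Pig Latin = "eanmay"


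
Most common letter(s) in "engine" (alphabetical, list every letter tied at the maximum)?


Word: "engine"
Letter counts:
  'e': 2
  'g': 1
  'i': 1
  'n': 2
Maximum count = 2
Most frequent = 'e', 'n' (2 times each)


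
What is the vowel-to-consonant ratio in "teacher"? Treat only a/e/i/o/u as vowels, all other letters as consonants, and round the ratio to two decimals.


Word: "teacher"
Vowels (a,e,i,o,u): 3
Consonants: 4
Ratio = 3/4
= 0.75


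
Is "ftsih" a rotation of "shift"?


Word: "shift", Candidate: "ftsih"
Method: check if candidate is substring of word+word
"shiftshift" contains "ftsih"? No
Is rotation = No


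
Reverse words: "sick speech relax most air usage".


Original: "sick speech relax most air usage"
Words (1..n): sick | speech | relax | most | air | usage
Reversed (n..1): usage | air | most | relax | speech | sick
Result = "usage air most relax speech sick"


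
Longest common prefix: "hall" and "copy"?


Word 1: "hall"
Word 2: "copy"
Comparing from start:
  Pos 0: 'h' != 'c' (stop)
LCP = "" (length 0)


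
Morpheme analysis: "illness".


Word: "illness"
Morphemes: ill | -ness
Each morpheme carries meaning
= 2 morphemes


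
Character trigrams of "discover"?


Word: "discover" (length 8)
Number of trigrams = 8 - 3 + 1 = 6
  Position 0: "dis"
  Position 1: "isc"
  Position 2: "sco"
  Position 3: "cov"
  Position 4: "ove"
  Position 5: "ver"
Trigrams = "dis", "isc", "sco", "cov", "ove", "ver"


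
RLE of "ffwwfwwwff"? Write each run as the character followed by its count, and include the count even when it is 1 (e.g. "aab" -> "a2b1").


String: "ffwwfwwwff"
Scanning for consecutive runs:
  'f' x 2
  'w' x 2
  'f' x 1
  'w' x 3
  'f' x 2
RLE = "f2w2f1w3f2"


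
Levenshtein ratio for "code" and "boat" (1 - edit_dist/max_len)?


Word 1: "code" (length 4)
Word 2: "boat" (length 4)
One optimal edit sequence:
  1. substitute 'c' -> 'b'  (+1)
  2. keep 'o'
  3. substitute 'd' -> 'a'  (+1)
  4. substitute 'e' -> 't'  (+1)
Edit distance = 3
Max length = max(4, 4) = 4
Similarity = 1 - 3/4
= 0.2500


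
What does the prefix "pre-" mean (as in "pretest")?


Prefix: pre-
Example: pretest = pre- + test
Meaning = before


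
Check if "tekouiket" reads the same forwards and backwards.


Word: "tekouiket"
Reversed: "tekiuoket"
Forward == Backward? tekouiket != tekiuoket
Palindrome = No


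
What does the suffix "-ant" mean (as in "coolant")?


Suffix: -ant
Example: coolant = cool + -ant
Meaning = one who / that which


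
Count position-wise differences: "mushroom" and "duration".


Comparing character by character (same length = 8):
  Pos 0: 'm' vs 'd' !=
  Pos 1: 'u' vs 'u' =
  Pos 2: 's' vs 'r' !=
  Pos 3: 'h' vs 'a' !=
  Pos 4: 'r' vs 't' !=
  Pos 5: 'o' vs 'i' !=
  Pos 6: 'o' vs 'o' =
  Pos 7: 'm' vs 'n' !=
Hamming distance = 6


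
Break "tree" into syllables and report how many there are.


Word: "tree"
Syllable breakdown: tree
Counting: 1 part
= 1 syllable


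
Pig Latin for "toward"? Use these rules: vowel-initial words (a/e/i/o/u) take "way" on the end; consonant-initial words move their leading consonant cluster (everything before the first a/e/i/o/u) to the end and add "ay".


Word: "toward"
Starts with consonant(s) → move to end, add 'ay'
Consonant cluster: "t"
Pig Latin = "owardtay"
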